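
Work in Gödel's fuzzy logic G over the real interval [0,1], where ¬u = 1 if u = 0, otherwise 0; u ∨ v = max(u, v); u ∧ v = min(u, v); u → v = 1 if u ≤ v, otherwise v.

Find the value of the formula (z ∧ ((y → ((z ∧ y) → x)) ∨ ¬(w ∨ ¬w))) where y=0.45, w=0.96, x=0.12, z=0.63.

0.12

(z ∧ y) = min(0.63, 0.45) = 0.45
((z ∧ y) → x): 0.45 > 0.12, so result = 0.12
(y → ((z ∧ y) → x)): 0.45 > 0.12, so result = 0.12
¬w: Gödel ¬ of 0.96 = 0 (operand ≠ 0)
(w ∨ ¬w) = max(0.96, 0) = 0.96
¬(w ∨ ¬w): Gödel ¬ of 0.96 = 0 (operand ≠ 0)
((y → ((z ∧ y) → x)) ∨ ¬(w ∨ ¬w)) = max(0.12, 0) = 0.12
(z ∧ ((y → ((z ∧ y) → x)) ∨ ¬(w ∨ ¬w))) = min(0.63, 0.12) = 0.12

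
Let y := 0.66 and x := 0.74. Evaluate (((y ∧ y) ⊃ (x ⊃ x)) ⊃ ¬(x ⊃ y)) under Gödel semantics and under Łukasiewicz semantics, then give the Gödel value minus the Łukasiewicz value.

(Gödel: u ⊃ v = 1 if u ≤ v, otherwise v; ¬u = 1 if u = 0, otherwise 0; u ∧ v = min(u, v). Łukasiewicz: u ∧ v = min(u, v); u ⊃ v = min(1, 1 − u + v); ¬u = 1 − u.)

-0.08

Gödel evaluation:
  (y ∧ y) = min(0.66, 0.66) = 0.66
  (x ⊃ x): 0.74 ≤ 0.74, so result = 1
  ((y ∧ y) ⊃ (x ⊃ x)): 0.66 ≤ 1, so result = 1
  (x ⊃ y): 0.74 > 0.66, so result = 0.66
  ¬(x ⊃ y): Gödel ¬ of 0.66 = 0 (operand ≠ 0)
  (((y ∧ y) ⊃ (x ⊃ x)) ⊃ ¬(x ⊃ y)): 1 > 0, so result = 0
  Gödel value = 0
Łukasiewicz evaluation:
  (y ∧ y) = min(0.66, 0.66) = 0.66
  (x ⊃ x): min(1, 1 − 0.74 + 0.74) = 1
  ((y ∧ y) ⊃ (x ⊃ x)): min(1, 1 − 0.66 + 1) = 1
  (x ⊃ y): min(1, 1 − 0.74 + 0.66) = 0.92
  ¬(x ⊃ y): Łukasiewicz ¬ gives 1 − 0.92 = 0.08
  (((y ∧ y) ⊃ (x ⊃ x)) ⊃ ¬(x ⊃ y)): min(1, 1 − 1 + 0.08) = 0.08
  Łukasiewicz value = 0.08
Difference: 0 − 0.08 = -0.08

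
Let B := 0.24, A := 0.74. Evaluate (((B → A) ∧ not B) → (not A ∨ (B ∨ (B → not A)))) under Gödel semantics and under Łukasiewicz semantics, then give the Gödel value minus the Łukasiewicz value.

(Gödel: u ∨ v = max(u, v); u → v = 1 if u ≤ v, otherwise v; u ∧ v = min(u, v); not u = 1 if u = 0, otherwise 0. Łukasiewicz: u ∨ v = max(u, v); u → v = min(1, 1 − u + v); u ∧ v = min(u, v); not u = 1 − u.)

Gödel evaluation:
  (B → A): 0.24 ≤ 0.74, so result = 1
  not B: Gödel ¬ of 0.24 = 0 (operand ≠ 0)
  ((B → A) ∧ not B) = min(1, 0) = 0
  not A: Gödel ¬ of 0.74 = 0 (operand ≠ 0)
  not A: Gödel ¬ of 0.74 = 0 (operand ≠ 0)
  (B → not A): 0.24 > 0, so result = 0
  (B ∨ (B → not A)) = max(0.24, 0) = 0.24
  (not A ∨ (B ∨ (B → not A))) = max(0, 0.24) = 0.24
  (((B → A) ∧ not B) → (not A ∨ (B ∨ (B → not A)))): 0 ≤ 0.24, so result = 1
  Gödel value = 1
Łukasiewicz evaluation:
  (B → A): min(1, 1 − 0.24 + 0.74) = 1
  not B: Łukasiewicz ¬ gives 1 − 0.24 = 0.76
  ((B → A) ∧ not B) = min(1, 0.76) = 0.76
  not A: Łukasiewicz ¬ gives 1 − 0.74 = 0.26
  not A: Łukasiewicz ¬ gives 1 − 0.74 = 0.26
  (B → not A): min(1, 1 − 0.24 + 0.26) = 1
  (B ∨ (B → not A)) = max(0.24, 1) = 1
  (not A ∨ (B ∨ (B → not A))) = max(0.26, 1) = 1
  (((B → A) ∧ not B) → (not A ∨ (B ∨ (B → not A)))): min(1, 1 − 0.76 + 1) = 1
  Łukasiewicz value = 1
Difference: 1 − 1 = 0.00

0.00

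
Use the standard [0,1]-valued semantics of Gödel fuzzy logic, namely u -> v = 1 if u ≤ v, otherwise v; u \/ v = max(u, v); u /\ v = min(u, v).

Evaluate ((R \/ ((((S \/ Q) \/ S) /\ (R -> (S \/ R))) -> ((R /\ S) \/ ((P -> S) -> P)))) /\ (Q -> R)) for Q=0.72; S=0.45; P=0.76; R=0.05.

(S \/ Q) = max(0.45, 0.72) = 0.72
((S \/ Q) \/ S) = max(0.72, 0.45) = 0.72
(S \/ R) = max(0.45, 0.05) = 0.45
(R -> (S \/ R)): 0.05 ≤ 0.45, so result = 1
(((S \/ Q) \/ S) /\ (R -> (S \/ R))) = min(0.72, 1) = 0.72
(R /\ S) = min(0.05, 0.45) = 0.05
(P -> S): 0.76 > 0.45, so result = 0.45
((P -> S) -> P): 0.45 ≤ 0.76, so result = 1
((R /\ S) \/ ((P -> S) -> P)) = max(0.05, 1) = 1
((((S \/ Q) \/ S) /\ (R -> (S \/ R))) -> ((R /\ S) \/ ((P -> S) -> P))): 0.72 ≤ 1, so result = 1
(R \/ ((((S \/ Q) \/ S) /\ (R -> (S \/ R))) -> ((R /\ S) \/ ((P -> S) -> P)))) = max(0.05, 1) = 1
(Q -> R): 0.72 > 0.05, so result = 0.05
((R \/ ((((S \/ Q) \/ S) /\ (R -> (S \/ R))) -> ((R /\ S) \/ ((P -> S) -> P)))) /\ (Q -> R)) = min(1, 0.05) = 0.05

0.05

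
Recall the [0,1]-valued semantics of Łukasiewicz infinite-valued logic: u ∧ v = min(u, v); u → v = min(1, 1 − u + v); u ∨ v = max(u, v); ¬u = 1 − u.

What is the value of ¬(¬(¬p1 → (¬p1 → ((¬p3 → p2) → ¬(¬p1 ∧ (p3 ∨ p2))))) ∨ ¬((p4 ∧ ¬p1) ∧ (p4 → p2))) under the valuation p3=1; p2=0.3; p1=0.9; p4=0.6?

0.10

¬p1: Łukasiewicz ¬ gives 1 − 0.9 = 0.1
¬p1: Łukasiewicz ¬ gives 1 − 0.9 = 0.1
¬p3: Łukasiewicz ¬ gives 1 − 1 = 0
(¬p3 → p2): min(1, 1 − 0 + 0.3) = 1
¬p1: Łukasiewicz ¬ gives 1 − 0.9 = 0.1
(p3 ∨ p2) = max(1, 0.3) = 1
(¬p1 ∧ (p3 ∨ p2)) = min(0.1, 1) = 0.1
¬(¬p1 ∧ (p3 ∨ p2)): Łukasiewicz ¬ gives 1 − 0.1 = 0.9
((¬p3 → p2) → ¬(¬p1 ∧ (p3 ∨ p2))): min(1, 1 − 1 + 0.9) = 0.9
(¬p1 → ((¬p3 → p2) → ¬(¬p1 ∧ (p3 ∨ p2)))): min(1, 1 − 0.1 + 0.9) = 1
(¬p1 → (¬p1 → ((¬p3 → p2) → ¬(¬p1 ∧ (p3 ∨ p2))))): min(1, 1 − 0.1 + 1) = 1
¬(¬p1 → (¬p1 → ((¬p3 → p2) → ¬(¬p1 ∧ (p3 ∨ p2))))): Łukasiewicz ¬ gives 1 − 1 = 0
¬p1: Łukasiewicz ¬ gives 1 − 0.9 = 0.1
(p4 ∧ ¬p1) = min(0.6, 0.1) = 0.1
(p4 → p2): min(1, 1 − 0.6 + 0.3) = 0.7
((p4 ∧ ¬p1) ∧ (p4 → p2)) = min(0.1, 0.7) = 0.1
¬((p4 ∧ ¬p1) ∧ (p4 → p2)): Łukasiewicz ¬ gives 1 − 0.1 = 0.9
(¬(¬p1 → (¬p1 → ((¬p3 → p2) → ¬(¬p1 ∧ (p3 ∨ p2))))) ∨ ¬((p4 ∧ ¬p1) ∧ (p4 → p2))) = max(0, 0.9) = 0.9
¬(¬(¬p1 → (¬p1 → ((¬p3 → p2) → ¬(¬p1 ∧ (p3 ∨ p2))))) ∨ ¬((p4 ∧ ¬p1) ∧ (p4 → p2))): Łukasiewicz ¬ gives 1 − 0.9 = 0.1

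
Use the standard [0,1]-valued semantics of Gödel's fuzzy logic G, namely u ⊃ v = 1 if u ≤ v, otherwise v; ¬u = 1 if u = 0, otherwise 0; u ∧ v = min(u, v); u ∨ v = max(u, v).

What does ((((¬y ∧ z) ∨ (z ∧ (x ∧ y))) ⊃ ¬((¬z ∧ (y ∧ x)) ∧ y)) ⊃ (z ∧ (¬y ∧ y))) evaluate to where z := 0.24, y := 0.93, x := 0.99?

0.00

¬y: Gödel ¬ of 0.93 = 0 (operand ≠ 0)
(¬y ∧ z) = min(0, 0.24) = 0
(x ∧ y) = min(0.99, 0.93) = 0.93
(z ∧ (x ∧ y)) = min(0.24, 0.93) = 0.24
((¬y ∧ z) ∨ (z ∧ (x ∧ y))) = max(0, 0.24) = 0.24
¬z: Gödel ¬ of 0.24 = 0 (operand ≠ 0)
(y ∧ x) = min(0.93, 0.99) = 0.93
(¬z ∧ (y ∧ x)) = min(0, 0.93) = 0
((¬z ∧ (y ∧ x)) ∧ y) = min(0, 0.93) = 0
¬((¬z ∧ (y ∧ x)) ∧ y): Gödel ¬ of 0 = 1 (operand is 0)
(((¬y ∧ z) ∨ (z ∧ (x ∧ y))) ⊃ ¬((¬z ∧ (y ∧ x)) ∧ y)): 0.24 ≤ 1, so result = 1
¬y: Gödel ¬ of 0.93 = 0 (operand ≠ 0)
(¬y ∧ y) = min(0, 0.93) = 0
(z ∧ (¬y ∧ y)) = min(0.24, 0) = 0
((((¬y ∧ z) ∨ (z ∧ (x ∧ y))) ⊃ ¬((¬z ∧ (y ∧ x)) ∧ y)) ⊃ (z ∧ (¬y ∧ y))): 1 > 0, so result = 0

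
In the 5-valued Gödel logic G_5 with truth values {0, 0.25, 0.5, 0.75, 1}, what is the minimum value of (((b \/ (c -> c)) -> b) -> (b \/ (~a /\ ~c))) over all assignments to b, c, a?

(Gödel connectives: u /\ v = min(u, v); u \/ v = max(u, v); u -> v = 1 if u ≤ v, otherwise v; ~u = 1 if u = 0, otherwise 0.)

1.00

Every assignment gives 1. For instance at b = 0, c = 0, a = 0:
  (c -> c): 0 ≤ 0, so result = 1
  (b \/ (c -> c)) = max(0, 1) = 1
  ((b \/ (c -> c)) -> b): 1 > 0, so result = 0
  ~a: Gödel ¬ of 0 = 1 (operand is 0)
  ~c: Gödel ¬ of 0 = 1 (operand is 0)
  (~a /\ ~c) = min(1, 1) = 1
  (b \/ (~a /\ ~c)) = max(0, 1) = 1
  (((b \/ (c -> c)) -> b) -> (b \/ (~a /\ ~c))): 0 ≤ 1, so result = 1
All 125 assignments give value 1 — the formula is a G_5-tautology.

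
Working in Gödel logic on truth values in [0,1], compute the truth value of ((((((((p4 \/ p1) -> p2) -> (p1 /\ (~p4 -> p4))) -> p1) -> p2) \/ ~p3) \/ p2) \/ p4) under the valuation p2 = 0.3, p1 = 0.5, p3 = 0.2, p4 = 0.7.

(p4 \/ p1) = max(0.7, 0.5) = 0.7
((p4 \/ p1) -> p2): 0.7 > 0.3, so result = 0.3
~p4: Gödel ¬ of 0.7 = 0 (operand ≠ 0)
(~p4 -> p4): 0 ≤ 0.7, so result = 1
(p1 /\ (~p4 -> p4)) = min(0.5, 1) = 0.5
(((p4 \/ p1) -> p2) -> (p1 /\ (~p4 -> p4))): 0.3 ≤ 0.5, so result = 1
((((p4 \/ p1) -> p2) -> (p1 /\ (~p4 -> p4))) -> p1): 1 > 0.5, so result = 0.5
(((((p4 \/ p1) -> p2) -> (p1 /\ (~p4 -> p4))) -> p1) -> p2): 0.5 > 0.3, so result = 0.3
~p3: Gödel ¬ of 0.2 = 0 (operand ≠ 0)
((((((p4 \/ p1) -> p2) -> (p1 /\ (~p4 -> p4))) -> p1) -> p2) \/ ~p3) = max(0.3, 0) = 0.3
(((((((p4 \/ p1) -> p2) -> (p1 /\ (~p4 -> p4))) -> p1) -> p2) \/ ~p3) \/ p2) = max(0.3, 0.3) = 0.3
((((((((p4 \/ p1) -> p2) -> (p1 /\ (~p4 -> p4))) -> p1) -> p2) \/ ~p3) \/ p2) \/ p4) = max(0.3, 0.7) = 0.7

0.70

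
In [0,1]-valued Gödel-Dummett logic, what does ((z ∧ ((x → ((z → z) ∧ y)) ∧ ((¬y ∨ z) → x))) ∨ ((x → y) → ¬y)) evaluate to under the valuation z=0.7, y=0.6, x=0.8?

(z → z): 0.7 ≤ 0.7, so result = 1
((z → z) ∧ y) = min(1, 0.6) = 0.6
(x → ((z → z) ∧ y)): 0.8 > 0.6, so result = 0.6
¬y: Gödel ¬ of 0.6 = 0 (operand ≠ 0)
(¬y ∨ z) = max(0, 0.7) = 0.7
((¬y ∨ z) → x): 0.7 ≤ 0.8, so result = 1
((x → ((z → z) ∧ y)) ∧ ((¬y ∨ z) → x)) = min(0.6, 1) = 0.6
(z ∧ ((x → ((z → z) ∧ y)) ∧ ((¬y ∨ z) → x))) = min(0.7, 0.6) = 0.6
(x → y): 0.8 > 0.6, so result = 0.6
¬y: Gödel ¬ of 0.6 = 0 (operand ≠ 0)
((x → y) → ¬y): 0.6 > 0, so result = 0
((z ∧ ((x → ((z → z) ∧ y)) ∧ ((¬y ∨ z) → x))) ∨ ((x → y) → ¬y)) = max(0.6, 0) = 0.6

0.60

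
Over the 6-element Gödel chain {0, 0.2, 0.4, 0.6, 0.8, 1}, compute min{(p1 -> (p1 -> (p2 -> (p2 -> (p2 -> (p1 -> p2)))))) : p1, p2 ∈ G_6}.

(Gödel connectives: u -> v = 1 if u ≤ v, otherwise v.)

Every assignment gives 1. For instance at p1 = 0, p2 = 0:
  (p1 -> p2): 0 ≤ 0, so result = 1
  (p2 -> (p1 -> p2)): 0 ≤ 1, so result = 1
  (p2 -> (p2 -> (p1 -> p2))): 0 ≤ 1, so result = 1
  (p2 -> (p2 -> (p2 -> (p1 -> p2)))): 0 ≤ 1, so result = 1
  (p1 -> (p2 -> (p2 -> (p2 -> (p1 -> p2))))): 0 ≤ 1, so result = 1
  (p1 -> (p1 -> (p2 -> (p2 -> (p2 -> (p1 -> p2)))))): 0 ≤ 1, so result = 1
All 36 assignments give value 1 — the formula is a G_6-tautology.

1.00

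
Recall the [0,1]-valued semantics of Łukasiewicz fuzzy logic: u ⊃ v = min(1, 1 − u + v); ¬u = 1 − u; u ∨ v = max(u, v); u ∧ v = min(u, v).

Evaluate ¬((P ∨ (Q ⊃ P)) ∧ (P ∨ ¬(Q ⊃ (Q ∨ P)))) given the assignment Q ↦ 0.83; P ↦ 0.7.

0.30

(Q ⊃ P): min(1, 1 − 0.83 + 0.7) = 0.87
(P ∨ (Q ⊃ P)) = max(0.7, 0.87) = 0.87
(Q ∨ P) = max(0.83, 0.7) = 0.83
(Q ⊃ (Q ∨ P)): min(1, 1 − 0.83 + 0.83) = 1
¬(Q ⊃ (Q ∨ P)): Łukasiewicz ¬ gives 1 − 1 = 0
(P ∨ ¬(Q ⊃ (Q ∨ P))) = max(0.7, 0) = 0.7
((P ∨ (Q ⊃ P)) ∧ (P ∨ ¬(Q ⊃ (Q ∨ P)))) = min(0.87, 0.7) = 0.7
¬((P ∨ (Q ⊃ P)) ∧ (P ∨ ¬(Q ⊃ (Q ∨ P)))): Łukasiewicz ¬ gives 1 − 0.7 = 0.3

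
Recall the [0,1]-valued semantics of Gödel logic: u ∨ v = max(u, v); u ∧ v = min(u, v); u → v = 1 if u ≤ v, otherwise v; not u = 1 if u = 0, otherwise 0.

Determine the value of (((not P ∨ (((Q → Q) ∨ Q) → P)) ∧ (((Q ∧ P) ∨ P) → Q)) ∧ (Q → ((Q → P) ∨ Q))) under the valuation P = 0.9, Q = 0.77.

not P: Gödel ¬ of 0.9 = 0 (operand ≠ 0)
(Q → Q): 0.77 ≤ 0.77, so result = 1
((Q → Q) ∨ Q) = max(1, 0.77) = 1
(((Q → Q) ∨ Q) → P): 1 > 0.9, so result = 0.9
(not P ∨ (((Q → Q) ∨ Q) → P)) = max(0, 0.9) = 0.9
(Q ∧ P) = min(0.77, 0.9) = 0.77
((Q ∧ P) ∨ P) = max(0.77, 0.9) = 0.9
(((Q ∧ P) ∨ P) → Q): 0.9 > 0.77, so result = 0.77
((not P ∨ (((Q → Q) ∨ Q) → P)) ∧ (((Q ∧ P) ∨ P) → Q)) = min(0.9, 0.77) = 0.77
(Q → P): 0.77 ≤ 0.9, so result = 1
((Q → P) ∨ Q) = max(1, 0.77) = 1
(Q → ((Q → P) ∨ Q)): 0.77 ≤ 1, so result = 1
(((not P ∨ (((Q → Q) ∨ Q) → P)) ∧ (((Q ∧ P) ∨ P) → Q)) ∧ (Q → ((Q → P) ∨ Q))) = min(0.77, 1) = 0.77

0.77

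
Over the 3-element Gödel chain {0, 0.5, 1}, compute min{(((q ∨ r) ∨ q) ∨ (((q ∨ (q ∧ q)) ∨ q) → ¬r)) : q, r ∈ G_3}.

0.50

The minimum is attained at q = 0.5, r = 0.5:
  (q ∨ r) = max(0.5, 0.5) = 0.5
  ((q ∨ r) ∨ q) = max(0.5, 0.5) = 0.5
  (q ∧ q) = min(0.5, 0.5) = 0.5
  (q ∨ (q ∧ q)) = max(0.5, 0.5) = 0.5
  ((q ∨ (q ∧ q)) ∨ q) = max(0.5, 0.5) = 0.5
  ¬r: Gödel ¬ of 0.5 = 0 (operand ≠ 0)
  (((q ∨ (q ∧ q)) ∨ q) → ¬r): 0.5 > 0, so result = 0
  (((q ∨ r) ∨ q) ∨ (((q ∨ (q ∧ q)) ∨ q) → ¬r)) = max(0.5, 0) = 0.5
Checking all 9 assignments confirms none give a value below 0.50.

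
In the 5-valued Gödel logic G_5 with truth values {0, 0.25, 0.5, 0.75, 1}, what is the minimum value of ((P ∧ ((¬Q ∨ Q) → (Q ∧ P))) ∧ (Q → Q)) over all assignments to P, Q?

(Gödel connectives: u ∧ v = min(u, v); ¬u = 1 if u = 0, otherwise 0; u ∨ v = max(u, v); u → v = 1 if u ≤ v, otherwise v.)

0.00

The minimum is attained at P = 0, Q = 0:
  ¬Q: Gödel ¬ of 0 = 1 (operand is 0)
  (¬Q ∨ Q) = max(1, 0) = 1
  (Q ∧ P) = min(0, 0) = 0
  ((¬Q ∨ Q) → (Q ∧ P)): 1 > 0, so result = 0
  (P ∧ ((¬Q ∨ Q) → (Q ∧ P))) = min(0, 0) = 0
  (Q → Q): 0 ≤ 0, so result = 1
  ((P ∧ ((¬Q ∨ Q) → (Q ∧ P))) ∧ (Q → Q)) = min(0, 1) = 0
Checking all 25 assignments confirms none give a value below 0.00.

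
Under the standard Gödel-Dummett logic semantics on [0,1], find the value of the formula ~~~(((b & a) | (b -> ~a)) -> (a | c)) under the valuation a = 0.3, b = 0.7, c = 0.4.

(b & a) = min(0.7, 0.3) = 0.3
~a: Gödel ¬ of 0.3 = 0 (operand ≠ 0)
(b -> ~a): 0.7 > 0, so result = 0
((b & a) | (b -> ~a)) = max(0.3, 0) = 0.3
(a | c) = max(0.3, 0.4) = 0.4
(((b & a) | (b -> ~a)) -> (a | c)): 0.3 ≤ 0.4, so result = 1
~(((b & a) | (b -> ~a)) -> (a | c)): Gödel ¬ of 1 = 0 (operand ≠ 0)
~~(((b & a) | (b -> ~a)) -> (a | c)): Gödel ¬ of 0 = 1 (operand is 0)
~~~(((b & a) | (b -> ~a)) -> (a | c)): Gödel ¬ of 1 = 0 (operand ≠ 0)

0.00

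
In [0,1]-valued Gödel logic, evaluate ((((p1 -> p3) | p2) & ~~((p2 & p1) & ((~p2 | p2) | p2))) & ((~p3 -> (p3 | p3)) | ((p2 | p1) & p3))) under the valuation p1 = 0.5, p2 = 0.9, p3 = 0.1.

(p1 -> p3): 0.5 > 0.1, so result = 0.1
((p1 -> p3) | p2) = max(0.1, 0.9) = 0.9
(p2 & p1) = min(0.9, 0.5) = 0.5
~p2: Gödel ¬ of 0.9 = 0 (operand ≠ 0)
(~p2 | p2) = max(0, 0.9) = 0.9
((~p2 | p2) | p2) = max(0.9, 0.9) = 0.9
((p2 & p1) & ((~p2 | p2) | p2)) = min(0.5, 0.9) = 0.5
~((p2 & p1) & ((~p2 | p2) | p2)): Gödel ¬ of 0.5 = 0 (operand ≠ 0)
~~((p2 & p1) & ((~p2 | p2) | p2)): Gödel ¬ of 0 = 1 (operand is 0)
(((p1 -> p3) | p2) & ~~((p2 & p1) & ((~p2 | p2) | p2))) = min(0.9, 1) = 0.9
~p3: Gödel ¬ of 0.1 = 0 (operand ≠ 0)
(p3 | p3) = max(0.1, 0.1) = 0.1
(~p3 -> (p3 | p3)): 0 ≤ 0.1, so result = 1
(p2 | p1) = max(0.9, 0.5) = 0.9
((p2 | p1) & p3) = min(0.9, 0.1) = 0.1
((~p3 -> (p3 | p3)) | ((p2 | p1) & p3)) = max(1, 0.1) = 1
((((p1 -> p3) | p2) & ~~((p2 & p1) & ((~p2 | p2) | p2))) & ((~p3 -> (p3 | p3)) | ((p2 | p1) & p3))) = min(0.9, 1) = 0.9

0.90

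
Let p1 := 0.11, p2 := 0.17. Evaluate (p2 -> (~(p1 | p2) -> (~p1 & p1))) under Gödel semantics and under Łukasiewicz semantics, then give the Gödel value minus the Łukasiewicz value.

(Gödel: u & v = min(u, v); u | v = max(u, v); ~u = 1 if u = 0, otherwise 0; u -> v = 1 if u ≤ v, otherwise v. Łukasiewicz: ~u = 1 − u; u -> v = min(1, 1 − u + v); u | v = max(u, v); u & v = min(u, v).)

0.00

Gödel evaluation:
  (p1 | p2) = max(0.11, 0.17) = 0.17
  ~(p1 | p2): Gödel ¬ of 0.17 = 0 (operand ≠ 0)
  ~p1: Gödel ¬ of 0.11 = 0 (operand ≠ 0)
  (~p1 & p1) = min(0, 0.11) = 0
  (~(p1 | p2) -> (~p1 & p1)): 0 ≤ 0, so result = 1
  (p2 -> (~(p1 | p2) -> (~p1 & p1))): 0.17 ≤ 1, so result = 1
  Gödel value = 1
Łukasiewicz evaluation:
  (p1 | p2) = max(0.11, 0.17) = 0.17
  ~(p1 | p2): Łukasiewicz ¬ gives 1 − 0.17 = 0.83
  ~p1: Łukasiewicz ¬ gives 1 − 0.11 = 0.89
  (~p1 & p1) = min(0.89, 0.11) = 0.11
  (~(p1 | p2) -> (~p1 & p1)): min(1, 1 − 0.83 + 0.11) = 0.28
  (p2 -> (~(p1 | p2) -> (~p1 & p1))): min(1, 1 − 0.17 + 0.28) = 1
  Łukasiewicz value = 1
Difference: 1 − 1 = 0.00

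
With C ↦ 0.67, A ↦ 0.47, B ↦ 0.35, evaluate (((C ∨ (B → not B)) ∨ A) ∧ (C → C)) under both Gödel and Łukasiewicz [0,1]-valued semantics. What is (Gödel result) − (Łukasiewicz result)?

Gödel evaluation:
  not B: Gödel ¬ of 0.35 = 0 (operand ≠ 0)
  (B → not B): 0.35 > 0, so result = 0
  (C ∨ (B → not B)) = max(0.67, 0) = 0.67
  ((C ∨ (B → not B)) ∨ A) = max(0.67, 0.47) = 0.67
  (C → C): 0.67 ≤ 0.67, so result = 1
  (((C ∨ (B → not B)) ∨ A) ∧ (C → C)) = min(0.67, 1) = 0.67
  Gödel value = 0.67
Łukasiewicz evaluation:
  not B: Łukasiewicz ¬ gives 1 − 0.35 = 0.65
  (B → not B): min(1, 1 − 0.35 + 0.65) = 1
  (C ∨ (B → not B)) = max(0.67, 1) = 1
  ((C ∨ (B → not B)) ∨ A) = max(1, 0.47) = 1
  (C → C): min(1, 1 − 0.67 + 0.67) = 1
  (((C ∨ (B → not B)) ∨ A) ∧ (C → C)) = min(1, 1) = 1
  Łukasiewicz value = 1
Difference: 0.67 − 1 = -0.33

-0.33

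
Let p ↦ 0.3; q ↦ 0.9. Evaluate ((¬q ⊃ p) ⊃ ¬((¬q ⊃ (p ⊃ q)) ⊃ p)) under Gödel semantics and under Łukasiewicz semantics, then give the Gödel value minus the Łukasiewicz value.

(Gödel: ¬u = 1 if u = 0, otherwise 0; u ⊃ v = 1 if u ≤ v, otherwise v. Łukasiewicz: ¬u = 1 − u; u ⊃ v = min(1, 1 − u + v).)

Gödel evaluation:
  ¬q: Gödel ¬ of 0.9 = 0 (operand ≠ 0)
  (¬q ⊃ p): 0 ≤ 0.3, so result = 1
  ¬q: Gödel ¬ of 0.9 = 0 (operand ≠ 0)
  (p ⊃ q): 0.3 ≤ 0.9, so result = 1
  (¬q ⊃ (p ⊃ q)): 0 ≤ 1, so result = 1
  ((¬q ⊃ (p ⊃ q)) ⊃ p): 1 > 0.3, so result = 0.3
  ¬((¬q ⊃ (p ⊃ q)) ⊃ p): Gödel ¬ of 0.3 = 0 (operand ≠ 0)
  ((¬q ⊃ p) ⊃ ¬((¬q ⊃ (p ⊃ q)) ⊃ p)): 1 > 0, so result = 0
  Gödel value = 0
Łukasiewicz evaluation:
  ¬q: Łukasiewicz ¬ gives 1 − 0.9 = 0.1
  (¬q ⊃ p): min(1, 1 − 0.1 + 0.3) = 1
  ¬q: Łukasiewicz ¬ gives 1 − 0.9 = 0.1
  (p ⊃ q): min(1, 1 − 0.3 + 0.9) = 1
  (¬q ⊃ (p ⊃ q)): min(1, 1 − 0.1 + 1) = 1
  ((¬q ⊃ (p ⊃ q)) ⊃ p): min(1, 1 − 1 + 0.3) = 0.3
  ¬((¬q ⊃ (p ⊃ q)) ⊃ p): Łukasiewicz ¬ gives 1 − 0.3 = 0.7
  ((¬q ⊃ p) ⊃ ¬((¬q ⊃ (p ⊃ q)) ⊃ p)): min(1, 1 − 1 + 0.7) = 0.7
  Łukasiewicz value = 0.7
Difference: 0 − 0.7 = -0.70

-0.70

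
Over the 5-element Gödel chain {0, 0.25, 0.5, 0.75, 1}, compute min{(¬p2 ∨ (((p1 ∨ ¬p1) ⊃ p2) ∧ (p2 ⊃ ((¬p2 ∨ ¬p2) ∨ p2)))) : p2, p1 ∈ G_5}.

The minimum is attained at p2 = 0.25, p1 = 0:
  ¬p2: Gödel ¬ of 0.25 = 0 (operand ≠ 0)
  ¬p1: Gödel ¬ of 0 = 1 (operand is 0)
  (p1 ∨ ¬p1) = max(0, 1) = 1
  ((p1 ∨ ¬p1) ⊃ p2): 1 > 0.25, so result = 0.25
  ¬p2: Gödel ¬ of 0.25 = 0 (operand ≠ 0)
  ¬p2: Gödel ¬ of 0.25 = 0 (operand ≠ 0)
  (¬p2 ∨ ¬p2) = max(0, 0) = 0
  ((¬p2 ∨ ¬p2) ∨ p2) = max(0, 0.25) = 0.25
  (p2 ⊃ ((¬p2 ∨ ¬p2) ∨ p2)): 0.25 ≤ 0.25, so result = 1
  (((p1 ∨ ¬p1) ⊃ p2) ∧ (p2 ⊃ ((¬p2 ∨ ¬p2) ∨ p2))) = min(0.25, 1) = 0.25
  (¬p2 ∨ (((p1 ∨ ¬p1) ⊃ p2) ∧ (p2 ⊃ ((¬p2 ∨ ¬p2) ∨ p2)))) = max(0, 0.25) = 0.25
Checking all 25 assignments confirms none give a value below 0.25.

0.25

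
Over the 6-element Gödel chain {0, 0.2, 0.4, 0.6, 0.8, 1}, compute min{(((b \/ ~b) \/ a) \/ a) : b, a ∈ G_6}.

0.20

The minimum is attained at b = 0.2, a = 0:
  ~b: Gödel ¬ of 0.2 = 0 (operand ≠ 0)
  (b \/ ~b) = max(0.2, 0) = 0.2
  ((b \/ ~b) \/ a) = max(0.2, 0) = 0.2
  (((b \/ ~b) \/ a) \/ a) = max(0.2, 0) = 0.2
Checking all 36 assignments confirms none give a value below 0.20.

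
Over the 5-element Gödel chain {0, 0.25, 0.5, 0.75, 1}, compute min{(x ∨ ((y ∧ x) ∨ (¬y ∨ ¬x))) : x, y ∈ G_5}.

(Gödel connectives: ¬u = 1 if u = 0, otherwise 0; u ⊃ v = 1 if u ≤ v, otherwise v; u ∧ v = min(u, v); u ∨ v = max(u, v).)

0.25

The minimum is attained at x = 0.25, y = 0.25:
  (y ∧ x) = min(0.25, 0.25) = 0.25
  ¬y: Gödel ¬ of 0.25 = 0 (operand ≠ 0)
  ¬x: Gödel ¬ of 0.25 = 0 (operand ≠ 0)
  (¬y ∨ ¬x) = max(0, 0) = 0
  ((y ∧ x) ∨ (¬y ∨ ¬x)) = max(0.25, 0) = 0.25
  (x ∨ ((y ∧ x) ∨ (¬y ∨ ¬x))) = max(0.25, 0.25) = 0.25
Checking all 25 assignments confirms none give a value below 0.25.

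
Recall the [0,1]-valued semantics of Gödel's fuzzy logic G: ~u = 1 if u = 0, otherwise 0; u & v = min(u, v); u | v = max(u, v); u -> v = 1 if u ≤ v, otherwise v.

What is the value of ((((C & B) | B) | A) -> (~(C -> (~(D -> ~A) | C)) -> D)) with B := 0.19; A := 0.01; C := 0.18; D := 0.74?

1.00

(C & B) = min(0.18, 0.19) = 0.18
((C & B) | B) = max(0.18, 0.19) = 0.19
(((C & B) | B) | A) = max(0.19, 0.01) = 0.19
~A: Gödel ¬ of 0.01 = 0 (operand ≠ 0)
(D -> ~A): 0.74 > 0, so result = 0
~(D -> ~A): Gödel ¬ of 0 = 1 (operand is 0)
(~(D -> ~A) | C) = max(1, 0.18) = 1
(C -> (~(D -> ~A) | C)): 0.18 ≤ 1, so result = 1
~(C -> (~(D -> ~A) | C)): Gödel ¬ of 1 = 0 (operand ≠ 0)
(~(C -> (~(D -> ~A) | C)) -> D): 0 ≤ 0.74, so result = 1
((((C & B) | B) | A) -> (~(C -> (~(D -> ~A) | C)) -> D)): 0.19 ≤ 1, so result = 1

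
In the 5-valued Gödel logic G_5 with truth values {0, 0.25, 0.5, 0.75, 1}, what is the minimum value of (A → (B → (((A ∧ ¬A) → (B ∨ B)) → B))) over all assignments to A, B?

1.00

Every assignment gives 1. For instance at A = 0, B = 0:
  ¬A: Gödel ¬ of 0 = 1 (operand is 0)
  (A ∧ ¬A) = min(0, 1) = 0
  (B ∨ B) = max(0, 0) = 0
  ((A ∧ ¬A) → (B ∨ B)): 0 ≤ 0, so result = 1
  (((A ∧ ¬A) → (B ∨ B)) → B): 1 > 0, so result = 0
  (B → (((A ∧ ¬A) → (B ∨ B)) → B)): 0 ≤ 0, so result = 1
  (A → (B → (((A ∧ ¬A) → (B ∨ B)) → B))): 0 ≤ 1, so result = 1
All 25 assignments give value 1 — the formula is a G_5-tautology.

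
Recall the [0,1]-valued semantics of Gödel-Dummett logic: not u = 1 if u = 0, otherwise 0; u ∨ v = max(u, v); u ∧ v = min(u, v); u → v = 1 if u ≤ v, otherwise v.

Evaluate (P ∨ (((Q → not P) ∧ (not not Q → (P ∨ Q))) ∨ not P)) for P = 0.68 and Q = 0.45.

0.68

not P: Gödel ¬ of 0.68 = 0 (operand ≠ 0)
(Q → not P): 0.45 > 0, so result = 0
not Q: Gödel ¬ of 0.45 = 0 (operand ≠ 0)
not not Q: Gödel ¬ of 0 = 1 (operand is 0)
(P ∨ Q) = max(0.68, 0.45) = 0.68
(not not Q → (P ∨ Q)): 1 > 0.68, so result = 0.68
((Q → not P) ∧ (not not Q → (P ∨ Q))) = min(0, 0.68) = 0
not P: Gödel ¬ of 0.68 = 0 (operand ≠ 0)
(((Q → not P) ∧ (not not Q → (P ∨ Q))) ∨ not P) = max(0, 0) = 0
(P ∨ (((Q → not P) ∧ (not not Q → (P ∨ Q))) ∨ not P)) = max(0.68, 0) = 0.68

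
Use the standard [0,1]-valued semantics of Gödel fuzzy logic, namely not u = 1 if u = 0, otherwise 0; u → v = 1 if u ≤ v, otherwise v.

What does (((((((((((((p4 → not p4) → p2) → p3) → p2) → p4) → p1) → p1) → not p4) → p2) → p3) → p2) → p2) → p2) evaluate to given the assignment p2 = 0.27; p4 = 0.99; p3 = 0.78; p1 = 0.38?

not p4: Gödel ¬ of 0.99 = 0 (operand ≠ 0)
(p4 → not p4): 0.99 > 0, so result = 0
((p4 → not p4) → p2): 0 ≤ 0.27, so result = 1
(((p4 → not p4) → p2) → p3): 1 > 0.78, so result = 0.78
((((p4 → not p4) → p2) → p3) → p2): 0.78 > 0.27, so result = 0.27
(((((p4 → not p4) → p2) → p3) → p2) → p4): 0.27 ≤ 0.99, so result = 1
((((((p4 → not p4) → p2) → p3) → p2) → p4) → p1): 1 > 0.38, so result = 0.38
(((((((p4 → not p4) → p2) → p3) → p2) → p4) → p1) → p1): 0.38 ≤ 0.38, so result = 1
not p4: Gödel ¬ of 0.99 = 0 (operand ≠ 0)
((((((((p4 → not p4) → p2) → p3) → p2) → p4) → p1) → p1) → not p4): 1 > 0, so result = 0
(((((((((p4 → not p4) → p2) → p3) → p2) → p4) → p1) → p1) → not p4) → p2): 0 ≤ 0.27, so result = 1
((((((((((p4 → not p4) → p2) → p3) → p2) → p4) → p1) → p1) → not p4) → p2) → p3): 1 > 0.78, so result = 0.78
(((((((((((p4 → not p4) → p2) → p3) → p2) → p4) → p1) → p1) → not p4) → p2) → p3) → p2): 0.78 > 0.27, so result = 0.27
((((((((((((p4 → not p4) → p2) → p3) → p2) → p4) → p1) → p1) → not p4) → p2) → p3) → p2) → p2): 0.27 ≤ 0.27, so result = 1
(((((((((((((p4 → not p4) → p2) → p3) → p2) → p4) → p1) → p1) → not p4) → p2) → p3) → p2) → p2) → p2): 1 > 0.27, so result = 0.27

0.27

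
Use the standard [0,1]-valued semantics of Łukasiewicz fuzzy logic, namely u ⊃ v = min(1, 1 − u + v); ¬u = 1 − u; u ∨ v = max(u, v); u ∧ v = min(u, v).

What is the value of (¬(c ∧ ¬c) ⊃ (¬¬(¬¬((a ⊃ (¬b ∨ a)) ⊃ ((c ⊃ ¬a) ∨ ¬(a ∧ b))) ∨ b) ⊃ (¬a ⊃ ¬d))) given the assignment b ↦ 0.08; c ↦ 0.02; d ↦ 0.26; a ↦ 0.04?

¬c: Łukasiewicz ¬ gives 1 − 0.02 = 0.98
(c ∧ ¬c) = min(0.02, 0.98) = 0.02
¬(c ∧ ¬c): Łukasiewicz ¬ gives 1 − 0.02 = 0.98
¬b: Łukasiewicz ¬ gives 1 − 0.08 = 0.92
(¬b ∨ a) = max(0.92, 0.04) = 0.92
(a ⊃ (¬b ∨ a)): min(1, 1 − 0.04 + 0.92) = 1
¬a: Łukasiewicz ¬ gives 1 − 0.04 = 0.96
(c ⊃ ¬a): min(1, 1 − 0.02 + 0.96) = 1
(a ∧ b) = min(0.04, 0.08) = 0.04
¬(a ∧ b): Łukasiewicz ¬ gives 1 − 0.04 = 0.96
((c ⊃ ¬a) ∨ ¬(a ∧ b)) = max(1, 0.96) = 1
((a ⊃ (¬b ∨ a)) ⊃ ((c ⊃ ¬a) ∨ ¬(a ∧ b))): min(1, 1 − 1 + 1) = 1
¬((a ⊃ (¬b ∨ a)) ⊃ ((c ⊃ ¬a) ∨ ¬(a ∧ b))): Łukasiewicz ¬ gives 1 − 1 = 0
¬¬((a ⊃ (¬b ∨ a)) ⊃ ((c ⊃ ¬a) ∨ ¬(a ∧ b))): Łukasiewicz ¬ gives 1 − 0 = 1
(¬¬((a ⊃ (¬b ∨ a)) ⊃ ((c ⊃ ¬a) ∨ ¬(a ∧ b))) ∨ b) = max(1, 0.08) = 1
¬(¬¬((a ⊃ (¬b ∨ a)) ⊃ ((c ⊃ ¬a) ∨ ¬(a ∧ b))) ∨ b): Łukasiewicz ¬ gives 1 − 1 = 0
¬¬(¬¬((a ⊃ (¬b ∨ a)) ⊃ ((c ⊃ ¬a) ∨ ¬(a ∧ b))) ∨ b): Łukasiewicz ¬ gives 1 − 0 = 1
¬a: Łukasiewicz ¬ gives 1 − 0.04 = 0.96
¬d: Łukasiewicz ¬ gives 1 − 0.26 = 0.74
(¬a ⊃ ¬d): min(1, 1 − 0.96 + 0.74) = 0.78
(¬¬(¬¬((a ⊃ (¬b ∨ a)) ⊃ ((c ⊃ ¬a) ∨ ¬(a ∧ b))) ∨ b) ⊃ (¬a ⊃ ¬d)): min(1, 1 − 1 + 0.78) = 0.78
(¬(c ∧ ¬c) ⊃ (¬¬(¬¬((a ⊃ (¬b ∨ a)) ⊃ ((c ⊃ ¬a) ∨ ¬(a ∧ b))) ∨ b) ⊃ (¬a ⊃ ¬d))): min(1, 1 − 0.98 + 0.78) = 0.8

0.80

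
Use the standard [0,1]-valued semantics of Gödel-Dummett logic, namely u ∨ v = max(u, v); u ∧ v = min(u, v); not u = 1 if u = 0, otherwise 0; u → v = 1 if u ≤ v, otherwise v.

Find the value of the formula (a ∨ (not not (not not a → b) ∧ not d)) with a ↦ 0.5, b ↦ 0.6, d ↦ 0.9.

0.50

not a: Gödel ¬ of 0.5 = 0 (operand ≠ 0)
not not a: Gödel ¬ of 0 = 1 (operand is 0)
(not not a → b): 1 > 0.6, so result = 0.6
not (not not a → b): Gödel ¬ of 0.6 = 0 (operand ≠ 0)
not not (not not a → b): Gödel ¬ of 0 = 1 (operand is 0)
not d: Gödel ¬ of 0.9 = 0 (operand ≠ 0)
(not not (not not a → b) ∧ not d) = min(1, 0) = 0
(a ∨ (not not (not not a → b) ∧ not d)) = max(0.5, 0) = 0.5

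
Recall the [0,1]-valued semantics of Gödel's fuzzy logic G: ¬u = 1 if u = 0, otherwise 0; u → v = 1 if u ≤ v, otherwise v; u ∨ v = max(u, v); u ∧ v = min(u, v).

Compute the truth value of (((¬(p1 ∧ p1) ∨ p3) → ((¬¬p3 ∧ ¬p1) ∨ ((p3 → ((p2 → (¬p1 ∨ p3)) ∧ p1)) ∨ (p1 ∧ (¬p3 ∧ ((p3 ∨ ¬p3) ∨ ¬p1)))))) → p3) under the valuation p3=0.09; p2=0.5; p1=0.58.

(p1 ∧ p1) = min(0.58, 0.58) = 0.58
¬(p1 ∧ p1): Gödel ¬ of 0.58 = 0 (operand ≠ 0)
(¬(p1 ∧ p1) ∨ p3) = max(0, 0.09) = 0.09
¬p3: Gödel ¬ of 0.09 = 0 (operand ≠ 0)
¬¬p3: Gödel ¬ of 0 = 1 (operand is 0)
¬p1: Gödel ¬ of 0.58 = 0 (operand ≠ 0)
(¬¬p3 ∧ ¬p1) = min(1, 0) = 0
¬p1: Gödel ¬ of 0.58 = 0 (operand ≠ 0)
(¬p1 ∨ p3) = max(0, 0.09) = 0.09
(p2 → (¬p1 ∨ p3)): 0.5 > 0.09, so result = 0.09
((p2 → (¬p1 ∨ p3)) ∧ p1) = min(0.09, 0.58) = 0.09
(p3 → ((p2 → (¬p1 ∨ p3)) ∧ p1)): 0.09 ≤ 0.09, so result = 1
¬p3: Gödel ¬ of 0.09 = 0 (operand ≠ 0)
¬p3: Gödel ¬ of 0.09 = 0 (operand ≠ 0)
(p3 ∨ ¬p3) = max(0.09, 0) = 0.09
¬p1: Gödel ¬ of 0.58 = 0 (operand ≠ 0)
((p3 ∨ ¬p3) ∨ ¬p1) = max(0.09, 0) = 0.09
(¬p3 ∧ ((p3 ∨ ¬p3) ∨ ¬p1)) = min(0, 0.09) = 0
(p1 ∧ (¬p3 ∧ ((p3 ∨ ¬p3) ∨ ¬p1))) = min(0.58, 0) = 0
((p3 → ((p2 → (¬p1 ∨ p3)) ∧ p1)) ∨ (p1 ∧ (¬p3 ∧ ((p3 ∨ ¬p3) ∨ ¬p1)))) = max(1, 0) = 1
((¬¬p3 ∧ ¬p1) ∨ ((p3 → ((p2 → (¬p1 ∨ p3)) ∧ p1)) ∨ (p1 ∧ (¬p3 ∧ ((p3 ∨ ¬p3) ∨ ¬p1))))) = max(0, 1) = 1
((¬(p1 ∧ p1) ∨ p3) → ((¬¬p3 ∧ ¬p1) ∨ ((p3 → ((p2 → (¬p1 ∨ p3)) ∧ p1)) ∨ (p1 ∧ (¬p3 ∧ ((p3 ∨ ¬p3) ∨ ¬p1)))))): 0.09 ≤ 1, so result = 1
(((¬(p1 ∧ p1) ∨ p3) → ((¬¬p3 ∧ ¬p1) ∨ ((p3 → ((p2 → (¬p1 ∨ p3)) ∧ p1)) ∨ (p1 ∧ (¬p3 ∧ ((p3 ∨ ¬p3) ∨ ¬p1)))))) → p3): 1 > 0.09, so result = 0.09

0.09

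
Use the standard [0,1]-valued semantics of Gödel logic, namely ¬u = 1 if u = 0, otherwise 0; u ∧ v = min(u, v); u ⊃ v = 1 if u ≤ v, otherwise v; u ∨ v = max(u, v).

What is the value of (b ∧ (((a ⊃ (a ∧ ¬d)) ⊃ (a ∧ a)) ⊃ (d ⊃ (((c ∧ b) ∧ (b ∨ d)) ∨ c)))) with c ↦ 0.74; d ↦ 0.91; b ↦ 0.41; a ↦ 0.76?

¬d: Gödel ¬ of 0.91 = 0 (operand ≠ 0)
(a ∧ ¬d) = min(0.76, 0) = 0
(a ⊃ (a ∧ ¬d)): 0.76 > 0, so result = 0
(a ∧ a) = min(0.76, 0.76) = 0.76
((a ⊃ (a ∧ ¬d)) ⊃ (a ∧ a)): 0 ≤ 0.76, so result = 1
(c ∧ b) = min(0.74, 0.41) = 0.41
(b ∨ d) = max(0.41, 0.91) = 0.91
((c ∧ b) ∧ (b ∨ d)) = min(0.41, 0.91) = 0.41
(((c ∧ b) ∧ (b ∨ d)) ∨ c) = max(0.41, 0.74) = 0.74
(d ⊃ (((c ∧ b) ∧ (b ∨ d)) ∨ c)): 0.91 > 0.74, so result = 0.74
(((a ⊃ (a ∧ ¬d)) ⊃ (a ∧ a)) ⊃ (d ⊃ (((c ∧ b) ∧ (b ∨ d)) ∨ c))): 1 > 0.74, so result = 0.74
(b ∧ (((a ⊃ (a ∧ ¬d)) ⊃ (a ∧ a)) ⊃ (d ⊃ (((c ∧ b) ∧ (b ∨ d)) ∨ c)))) = min(0.41, 0.74) = 0.41

0.41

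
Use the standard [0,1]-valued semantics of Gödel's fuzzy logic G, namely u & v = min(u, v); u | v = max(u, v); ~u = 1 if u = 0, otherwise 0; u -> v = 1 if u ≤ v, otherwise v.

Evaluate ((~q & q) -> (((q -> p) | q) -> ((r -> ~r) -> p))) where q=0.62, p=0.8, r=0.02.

1.00

~q: Gödel ¬ of 0.62 = 0 (operand ≠ 0)
(~q & q) = min(0, 0.62) = 0
(q -> p): 0.62 ≤ 0.8, so result = 1
((q -> p) | q) = max(1, 0.62) = 1
~r: Gödel ¬ of 0.02 = 0 (operand ≠ 0)
(r -> ~r): 0.02 > 0, so result = 0
((r -> ~r) -> p): 0 ≤ 0.8, so result = 1
(((q -> p) | q) -> ((r -> ~r) -> p)): 1 ≤ 1, so result = 1
((~q & q) -> (((q -> p) | q) -> ((r -> ~r) -> p))): 0 ≤ 1, so result = 1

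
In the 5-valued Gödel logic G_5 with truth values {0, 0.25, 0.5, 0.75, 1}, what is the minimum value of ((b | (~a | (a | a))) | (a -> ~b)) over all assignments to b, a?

The minimum is attained at b = 0.25, a = 0.25:
  ~a: Gödel ¬ of 0.25 = 0 (operand ≠ 0)
  (a | a) = max(0.25, 0.25) = 0.25
  (~a | (a | a)) = max(0, 0.25) = 0.25
  (b | (~a | (a | a))) = max(0.25, 0.25) = 0.25
  ~b: Gödel ¬ of 0.25 = 0 (operand ≠ 0)
  (a -> ~b): 0.25 > 0, so result = 0
  ((b | (~a | (a | a))) | (a -> ~b)) = max(0.25, 0) = 0.25
Checking all 25 assignments confirms none give a value below 0.25.

0.25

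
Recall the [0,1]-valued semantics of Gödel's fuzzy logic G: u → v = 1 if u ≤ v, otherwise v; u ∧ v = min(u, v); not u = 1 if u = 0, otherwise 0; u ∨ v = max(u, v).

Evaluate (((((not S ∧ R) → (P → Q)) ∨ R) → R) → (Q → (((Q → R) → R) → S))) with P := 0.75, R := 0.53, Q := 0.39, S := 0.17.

0.17

not S: Gödel ¬ of 0.17 = 0 (operand ≠ 0)
(not S ∧ R) = min(0, 0.53) = 0
(P → Q): 0.75 > 0.39, so result = 0.39
((not S ∧ R) → (P → Q)): 0 ≤ 0.39, so result = 1
(((not S ∧ R) → (P → Q)) ∨ R) = max(1, 0.53) = 1
((((not S ∧ R) → (P → Q)) ∨ R) → R): 1 > 0.53, so result = 0.53
(Q → R): 0.39 ≤ 0.53, so result = 1
((Q → R) → R): 1 > 0.53, so result = 0.53
(((Q → R) → R) → S): 0.53 > 0.17, so result = 0.17
(Q → (((Q → R) → R) → S)): 0.39 > 0.17, so result = 0.17
(((((not S ∧ R) → (P → Q)) ∨ R) → R) → (Q → (((Q → R) → R) → S))): 0.53 > 0.17, so result = 0.17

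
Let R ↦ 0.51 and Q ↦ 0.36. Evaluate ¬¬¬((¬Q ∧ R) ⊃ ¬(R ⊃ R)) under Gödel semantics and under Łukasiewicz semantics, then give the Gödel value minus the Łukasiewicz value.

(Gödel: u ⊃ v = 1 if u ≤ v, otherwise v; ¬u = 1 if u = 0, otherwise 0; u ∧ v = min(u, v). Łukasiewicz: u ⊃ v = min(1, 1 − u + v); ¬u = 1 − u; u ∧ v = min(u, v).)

-0.51

Gödel evaluation:
  ¬Q: Gödel ¬ of 0.36 = 0 (operand ≠ 0)
  (¬Q ∧ R) = min(0, 0.51) = 0
  (R ⊃ R): 0.51 ≤ 0.51, so result = 1
  ¬(R ⊃ R): Gödel ¬ of 1 = 0 (operand ≠ 0)
  ((¬Q ∧ R) ⊃ ¬(R ⊃ R)): 0 ≤ 0, so result = 1
  ¬((¬Q ∧ R) ⊃ ¬(R ⊃ R)): Gödel ¬ of 1 = 0 (operand ≠ 0)
  ¬¬((¬Q ∧ R) ⊃ ¬(R ⊃ R)): Gödel ¬ of 0 = 1 (operand is 0)
  ¬¬¬((¬Q ∧ R) ⊃ ¬(R ⊃ R)): Gödel ¬ of 1 = 0 (operand ≠ 0)
  Gödel value = 0
Łukasiewicz evaluation:
  ¬Q: Łukasiewicz ¬ gives 1 − 0.36 = 0.64
  (¬Q ∧ R) = min(0.64, 0.51) = 0.51
  (R ⊃ R): min(1, 1 − 0.51 + 0.51) = 1
  ¬(R ⊃ R): Łukasiewicz ¬ gives 1 − 1 = 0
  ((¬Q ∧ R) ⊃ ¬(R ⊃ R)): min(1, 1 − 0.51 + 0) = 0.49
  ¬((¬Q ∧ R) ⊃ ¬(R ⊃ R)): Łukasiewicz ¬ gives 1 − 0.49 = 0.51
  ¬¬((¬Q ∧ R) ⊃ ¬(R ⊃ R)): Łukasiewicz ¬ gives 1 − 0.51 = 0.49
  ¬¬¬((¬Q ∧ R) ⊃ ¬(R ⊃ R)): Łukasiewicz ¬ gives 1 − 0.49 = 0.51
  Łukasiewicz value = 0.51
Difference: 0 − 0.51 = -0.51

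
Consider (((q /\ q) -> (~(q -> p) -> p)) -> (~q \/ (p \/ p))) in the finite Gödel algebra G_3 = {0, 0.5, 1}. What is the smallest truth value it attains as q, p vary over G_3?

0.50

The minimum is attained at q = 0.5, p = 0.5:
  (q /\ q) = min(0.5, 0.5) = 0.5
  (q -> p): 0.5 ≤ 0.5, so result = 1
  ~(q -> p): Gödel ¬ of 1 = 0 (operand ≠ 0)
  (~(q -> p) -> p): 0 ≤ 0.5, so result = 1
  ((q /\ q) -> (~(q -> p) -> p)): 0.5 ≤ 1, so result = 1
  ~q: Gödel ¬ of 0.5 = 0 (operand ≠ 0)
  (p \/ p) = max(0.5, 0.5) = 0.5
  (~q \/ (p \/ p)) = max(0, 0.5) = 0.5
  (((q /\ q) -> (~(q -> p) -> p)) -> (~q \/ (p \/ p))): 1 > 0.5, so result = 0.5
Checking all 9 assignments confirms none give a value below 0.50.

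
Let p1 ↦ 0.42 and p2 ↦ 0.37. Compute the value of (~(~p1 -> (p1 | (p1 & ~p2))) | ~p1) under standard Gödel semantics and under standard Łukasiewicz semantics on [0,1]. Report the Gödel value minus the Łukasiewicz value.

-0.58

Gödel evaluation:
  ~p1: Gödel ¬ of 0.42 = 0 (operand ≠ 0)
  ~p2: Gödel ¬ of 0.37 = 0 (operand ≠ 0)
  (p1 & ~p2) = min(0.42, 0) = 0
  (p1 | (p1 & ~p2)) = max(0.42, 0) = 0.42
  (~p1 -> (p1 | (p1 & ~p2))): 0 ≤ 0.42, so result = 1
  ~(~p1 -> (p1 | (p1 & ~p2))): Gödel ¬ of 1 = 0 (operand ≠ 0)
  ~p1: Gödel ¬ of 0.42 = 0 (operand ≠ 0)
  (~(~p1 -> (p1 | (p1 & ~p2))) | ~p1) = max(0, 0) = 0
  Gödel value = 0
Łukasiewicz evaluation:
  ~p1: Łukasiewicz ¬ gives 1 − 0.42 = 0.58
  ~p2: Łukasiewicz ¬ gives 1 − 0.37 = 0.63
  (p1 & ~p2) = min(0.42, 0.63) = 0.42
  (p1 | (p1 & ~p2)) = max(0.42, 0.42) = 0.42
  (~p1 -> (p1 | (p1 & ~p2))): min(1, 1 − 0.58 + 0.42) = 0.84
  ~(~p1 -> (p1 | (p1 & ~p2))): Łukasiewicz ¬ gives 1 − 0.84 = 0.16
  ~p1: Łukasiewicz ¬ gives 1 − 0.42 = 0.58
  (~(~p1 -> (p1 | (p1 & ~p2))) | ~p1) = max(0.16, 0.58) = 0.58
  Łukasiewicz value = 0.58
Difference: 0 − 0.58 = -0.58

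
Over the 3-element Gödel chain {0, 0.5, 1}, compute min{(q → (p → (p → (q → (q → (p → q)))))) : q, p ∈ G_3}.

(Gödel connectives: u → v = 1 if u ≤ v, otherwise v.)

1.00

Every assignment gives 1. For instance at q = 0, p = 0:
  (p → q): 0 ≤ 0, so result = 1
  (q → (p → q)): 0 ≤ 1, so result = 1
  (q → (q → (p → q))): 0 ≤ 1, so result = 1
  (p → (q → (q → (p → q)))): 0 ≤ 1, so result = 1
  (p → (p → (q → (q → (p → q))))): 0 ≤ 1, so result = 1
  (q → (p → (p → (q → (q → (p → q)))))): 0 ≤ 1, so result = 1
All 9 assignments give value 1 — the formula is a G_3-tautology.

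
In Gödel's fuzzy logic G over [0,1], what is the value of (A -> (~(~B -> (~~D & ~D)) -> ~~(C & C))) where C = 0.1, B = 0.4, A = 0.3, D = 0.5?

1.00

~B: Gödel ¬ of 0.4 = 0 (operand ≠ 0)
~D: Gödel ¬ of 0.5 = 0 (operand ≠ 0)
~~D: Gödel ¬ of 0 = 1 (operand is 0)
~D: Gödel ¬ of 0.5 = 0 (operand ≠ 0)
(~~D & ~D) = min(1, 0) = 0
(~B -> (~~D & ~D)): 0 ≤ 0, so result = 1
~(~B -> (~~D & ~D)): Gödel ¬ of 1 = 0 (operand ≠ 0)
(C & C) = min(0.1, 0.1) = 0.1
~(C & C): Gödel ¬ of 0.1 = 0 (operand ≠ 0)
~~(C & C): Gödel ¬ of 0 = 1 (operand is 0)
(~(~B -> (~~D & ~D)) -> ~~(C & C)): 0 ≤ 1, so result = 1
(A -> (~(~B -> (~~D & ~D)) -> ~~(C & C))): 0.3 ≤ 1, so result = 1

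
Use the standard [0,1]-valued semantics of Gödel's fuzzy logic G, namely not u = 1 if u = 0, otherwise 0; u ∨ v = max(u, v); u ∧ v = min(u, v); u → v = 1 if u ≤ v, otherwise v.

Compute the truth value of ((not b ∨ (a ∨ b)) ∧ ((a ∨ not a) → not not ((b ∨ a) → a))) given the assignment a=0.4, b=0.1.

0.40

not b: Gödel ¬ of 0.1 = 0 (operand ≠ 0)
(a ∨ b) = max(0.4, 0.1) = 0.4
(not b ∨ (a ∨ b)) = max(0, 0.4) = 0.4
not a: Gödel ¬ of 0.4 = 0 (operand ≠ 0)
(a ∨ not a) = max(0.4, 0) = 0.4
(b ∨ a) = max(0.1, 0.4) = 0.4
((b ∨ a) → a): 0.4 ≤ 0.4, so result = 1
not ((b ∨ a) → a): Gödel ¬ of 1 = 0 (operand ≠ 0)
not not ((b ∨ a) → a): Gödel ¬ of 0 = 1 (operand is 0)
((a ∨ not a) → not not ((b ∨ a) → a)): 0.4 ≤ 1, so result = 1
((not b ∨ (a ∨ b)) ∧ ((a ∨ not a) → not not ((b ∨ a) → a))) = min(0.4, 1) = 0.4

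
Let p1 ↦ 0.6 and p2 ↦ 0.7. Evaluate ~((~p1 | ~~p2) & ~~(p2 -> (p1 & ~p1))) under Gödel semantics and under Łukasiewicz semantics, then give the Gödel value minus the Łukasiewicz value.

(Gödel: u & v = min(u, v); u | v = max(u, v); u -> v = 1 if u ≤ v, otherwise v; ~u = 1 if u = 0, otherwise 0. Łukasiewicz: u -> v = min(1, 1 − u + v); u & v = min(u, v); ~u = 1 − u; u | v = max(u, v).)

Gödel evaluation:
  ~p1: Gödel ¬ of 0.6 = 0 (operand ≠ 0)
  ~p2: Gödel ¬ of 0.7 = 0 (operand ≠ 0)
  ~~p2: Gödel ¬ of 0 = 1 (operand is 0)
  (~p1 | ~~p2) = max(0, 1) = 1
  ~p1: Gödel ¬ of 0.6 = 0 (operand ≠ 0)
  (p1 & ~p1) = min(0.6, 0) = 0
  (p2 -> (p1 & ~p1)): 0.7 > 0, so result = 0
  ~(p2 -> (p1 & ~p1)): Gödel ¬ of 0 = 1 (operand is 0)
  ~~(p2 -> (p1 & ~p1)): Gödel ¬ of 1 = 0 (operand ≠ 0)
  ((~p1 | ~~p2) & ~~(p2 -> (p1 & ~p1))) = min(1, 0) = 0
  ~((~p1 | ~~p2) & ~~(p2 -> (p1 & ~p1))): Gödel ¬ of 0 = 1 (operand is 0)
  Gödel value = 1
Łukasiewicz evaluation:
  ~p1: Łukasiewicz ¬ gives 1 − 0.6 = 0.4
  ~p2: Łukasiewicz ¬ gives 1 − 0.7 = 0.3
  ~~p2: Łukasiewicz ¬ gives 1 − 0.3 = 0.7
  (~p1 | ~~p2) = max(0.4, 0.7) = 0.7
  ~p1: Łukasiewicz ¬ gives 1 − 0.6 = 0.4
  (p1 & ~p1) = min(0.6, 0.4) = 0.4
  (p2 -> (p1 & ~p1)): min(1, 1 − 0.7 + 0.4) = 0.7
  ~(p2 -> (p1 & ~p1)): Łukasiewicz ¬ gives 1 − 0.7 = 0.3
  ~~(p2 -> (p1 & ~p1)): Łukasiewicz ¬ gives 1 − 0.3 = 0.7
  ((~p1 | ~~p2) & ~~(p2 -> (p1 & ~p1))) = min(0.7, 0.7) = 0.7
  ~((~p1 | ~~p2) & ~~(p2 -> (p1 & ~p1))): Łukasiewicz ¬ gives 1 − 0.7 = 0.3
  Łukasiewicz value = 0.3
Difference: 1 − 0.3 = 0.70

0.70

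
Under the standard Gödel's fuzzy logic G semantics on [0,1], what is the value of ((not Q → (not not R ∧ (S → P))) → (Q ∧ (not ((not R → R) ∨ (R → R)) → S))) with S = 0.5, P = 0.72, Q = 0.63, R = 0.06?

0.63

not Q: Gödel ¬ of 0.63 = 0 (operand ≠ 0)
not R: Gödel ¬ of 0.06 = 0 (operand ≠ 0)
not not R: Gödel ¬ of 0 = 1 (operand is 0)
(S → P): 0.5 ≤ 0.72, so result = 1
(not not R ∧ (S → P)) = min(1, 1) = 1
(not Q → (not not R ∧ (S → P))): 0 ≤ 1, so result = 1
not R: Gödel ¬ of 0.06 = 0 (operand ≠ 0)
(not R → R): 0 ≤ 0.06, so result = 1
(R → R): 0.06 ≤ 0.06, so result = 1
((not R → R) ∨ (R → R)) = max(1, 1) = 1
not ((not R → R) ∨ (R → R)): Gödel ¬ of 1 = 0 (operand ≠ 0)
(not ((not R → R) ∨ (R → R)) → S): 0 ≤ 0.5, so result = 1
(Q ∧ (not ((not R → R) ∨ (R → R)) → S)) = min(0.63, 1) = 0.63
((not Q → (not not R ∧ (S → P))) → (Q ∧ (not ((not R → R) ∨ (R → R)) → S))): 1 > 0.63, so result = 0.63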